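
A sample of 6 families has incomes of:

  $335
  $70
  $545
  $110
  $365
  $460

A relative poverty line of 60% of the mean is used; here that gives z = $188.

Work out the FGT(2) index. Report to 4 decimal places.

0.0943

Incomes under z: $70, $110 (q = 2 of N = 6).
Shortfall ratios: (188−70)/188 = 0.6277; (188−110)/188 = 0.4149.
Squared: 0.3940; 0.1721.
Sum = 0.566093; P₂ = 0.566093 / 6 = 0.0943.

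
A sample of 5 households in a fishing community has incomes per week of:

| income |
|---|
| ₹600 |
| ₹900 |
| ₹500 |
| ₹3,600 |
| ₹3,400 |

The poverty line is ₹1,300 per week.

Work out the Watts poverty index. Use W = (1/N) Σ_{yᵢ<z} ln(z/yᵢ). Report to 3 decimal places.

Below the line: ₹500, ₹600, ₹900 (q = 3 of N = 5).
Log gaps: ln(1300/500) = 0.9555; ln(1300/600) = 0.7732; ln(1300/900) = 0.3677.
W = 2.096426 / 5 = 0.419.

0.419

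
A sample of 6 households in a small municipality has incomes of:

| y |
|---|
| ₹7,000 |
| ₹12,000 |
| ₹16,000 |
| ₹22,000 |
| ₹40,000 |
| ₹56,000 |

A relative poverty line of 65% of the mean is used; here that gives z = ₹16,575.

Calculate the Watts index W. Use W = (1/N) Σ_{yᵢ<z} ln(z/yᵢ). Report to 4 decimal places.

0.2034

Poor units: ₹7,000, ₹12,000, ₹16,000 (q = 3 of N = 6).
Log shortfalls: ln(16575/7000) = 0.8620; ln(16575/12000) = 0.3230; ln(16575/16000) = 0.0353.
W = 1.220281 / 6 = 0.2034.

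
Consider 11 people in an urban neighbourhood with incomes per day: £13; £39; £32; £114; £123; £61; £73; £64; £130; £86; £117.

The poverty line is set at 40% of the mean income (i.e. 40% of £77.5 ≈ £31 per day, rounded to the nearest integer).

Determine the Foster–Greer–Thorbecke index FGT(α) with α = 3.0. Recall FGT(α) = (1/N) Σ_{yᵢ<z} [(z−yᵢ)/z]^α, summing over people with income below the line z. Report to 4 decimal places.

0.0178

Below the line: £13 (q = 1 of N = 11).
Normalized shortfalls: (31−13)/31 = 0.5806.
Raised to α = 3.0: 0.19576.
Sum = 0.195764; FGT(3.0) = 0.195764 / 11 = 0.0178.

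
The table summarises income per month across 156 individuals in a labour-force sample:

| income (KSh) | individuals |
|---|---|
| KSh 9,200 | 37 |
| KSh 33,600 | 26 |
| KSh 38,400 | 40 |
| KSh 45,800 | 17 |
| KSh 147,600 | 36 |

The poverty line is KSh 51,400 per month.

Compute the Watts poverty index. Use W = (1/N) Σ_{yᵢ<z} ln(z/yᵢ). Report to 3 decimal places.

0.566

Below z: 37×KSh 9,200, 26×KSh 33,600, 40×KSh 38,400, 17×KSh 45,800 (q = 120 of N = 156).
Log shortfalls: ln(51400/9200) = 1.7204 (×37); ln(51400/33600) = 0.4251 (×26); ln(51400/38400) = 0.2916 (×40); ln(51400/45800) = 0.1154 (×17).
W = 88.333246 / 156 = 0.566.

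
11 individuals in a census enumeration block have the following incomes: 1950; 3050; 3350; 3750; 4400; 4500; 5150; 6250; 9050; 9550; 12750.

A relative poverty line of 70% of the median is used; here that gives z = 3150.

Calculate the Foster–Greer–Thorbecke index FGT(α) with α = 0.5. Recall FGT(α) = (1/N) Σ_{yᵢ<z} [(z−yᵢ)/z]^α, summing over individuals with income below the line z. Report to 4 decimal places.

0.0723

Poor units: 1950, 3050 (q = 2 of N = 11).
Shortfall ratios: (3150−1950)/3150 = 0.3810; (3150−3050)/3150 = 0.0317.
Raised to α = 0.5: 0.61721; 0.17817.
Sum = 0.795388; FGT(0.5) = 0.795388 / 11 = 0.0723.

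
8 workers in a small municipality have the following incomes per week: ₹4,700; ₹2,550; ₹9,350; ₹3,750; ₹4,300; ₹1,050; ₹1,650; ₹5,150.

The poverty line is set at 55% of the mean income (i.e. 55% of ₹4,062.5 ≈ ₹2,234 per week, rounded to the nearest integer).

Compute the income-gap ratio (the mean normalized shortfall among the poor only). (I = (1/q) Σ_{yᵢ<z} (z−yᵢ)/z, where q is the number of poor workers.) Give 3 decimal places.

0.396

Below the line: ₹1,050, ₹1,650 (q = 2 of N = 8).
Shortfall ratios (z−y)/z: 0.5300, 0.2614; sum = 0.791406.
The income-gap ratio divides by q (the poor only): 0.791406 / 2 = 0.396.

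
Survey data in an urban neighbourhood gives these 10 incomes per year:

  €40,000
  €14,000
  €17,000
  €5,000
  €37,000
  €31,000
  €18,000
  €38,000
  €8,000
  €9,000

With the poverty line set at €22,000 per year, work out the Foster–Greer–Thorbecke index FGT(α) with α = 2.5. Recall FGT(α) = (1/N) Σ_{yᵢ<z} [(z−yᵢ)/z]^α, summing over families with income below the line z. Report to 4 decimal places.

0.1235

Poor units: €5,000, €8,000, €9,000, €14,000, €17,000, €18,000 (q = 6 of N = 10).
Relative gaps: (22000−5000)/22000 = 0.7727; (22000−8000)/22000 = 0.6364; (22000−9000)/22000 = 0.5909; (22000−14000)/22000 = 0.3636; (22000−17000)/22000 = 0.2273; (22000−18000)/22000 = 0.1818.
Raised to α = 2.5: 0.52489; 0.32305; 0.26841; 0.07974; 0.02462; 0.01410.
Sum = 1.234803; FGT(2.5) = 1.234803 / 10 = 0.1235.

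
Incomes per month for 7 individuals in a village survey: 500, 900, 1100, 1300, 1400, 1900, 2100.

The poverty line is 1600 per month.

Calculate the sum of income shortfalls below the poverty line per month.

Below the line: 500, 900, 1100, 1300, 1400 (q = 5 of N = 7).
Individual gaps: 1600−500 = 1100; 1600−900 = 700; 1600−1100 = 500; 1600−1300 = 300; 1600−1400 = 200.
Aggregate gap = 2800.

2800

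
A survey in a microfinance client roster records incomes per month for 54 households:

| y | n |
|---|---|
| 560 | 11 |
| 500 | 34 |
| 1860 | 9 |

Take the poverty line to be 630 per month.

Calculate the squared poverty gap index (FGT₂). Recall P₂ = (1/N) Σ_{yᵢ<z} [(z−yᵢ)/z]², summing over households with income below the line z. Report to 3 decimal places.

Below z: 34×500, 11×560 (q = 45 of N = 54).
Relative gaps: (630−500)/630 = 0.2063 (×34); (630−560)/630 = 0.1111 (×11).
Squared: 0.0426 (×34); 0.0123 (×11).
Sum = 1.583522; P₂ = 1.583522 / 54 = 0.029.

0.029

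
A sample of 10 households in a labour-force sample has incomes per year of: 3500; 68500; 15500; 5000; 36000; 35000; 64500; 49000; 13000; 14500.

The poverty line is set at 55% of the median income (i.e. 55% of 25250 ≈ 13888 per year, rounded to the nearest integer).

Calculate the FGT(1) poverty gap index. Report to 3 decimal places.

Below the line: 3500, 5000, 13000 (q = 3 of N = 10).
Gap ratios (z−y)/z: (13888−3500)/13888 = 0.7480; (13888−5000)/13888 = 0.6400; (13888−13000)/13888 = 0.0639.
Σ = 1.451901. Dividing by the full population N = 10 gives P₁ = 0.145.

0.145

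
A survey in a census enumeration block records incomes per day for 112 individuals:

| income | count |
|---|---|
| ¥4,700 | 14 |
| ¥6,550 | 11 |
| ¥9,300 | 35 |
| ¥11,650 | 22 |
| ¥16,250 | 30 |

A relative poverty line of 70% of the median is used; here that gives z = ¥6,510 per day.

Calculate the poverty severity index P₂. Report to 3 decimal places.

Incomes under z: 14×¥4,700 (q = 14 of N = 112).
Gap ratios (z−y)/z: (6510−4700)/6510 = 0.2780 (×14).
Squared: 0.0773 (×14).
Sum = 1.082239; P₂ = 1.082239 / 112 = 0.010.

0.010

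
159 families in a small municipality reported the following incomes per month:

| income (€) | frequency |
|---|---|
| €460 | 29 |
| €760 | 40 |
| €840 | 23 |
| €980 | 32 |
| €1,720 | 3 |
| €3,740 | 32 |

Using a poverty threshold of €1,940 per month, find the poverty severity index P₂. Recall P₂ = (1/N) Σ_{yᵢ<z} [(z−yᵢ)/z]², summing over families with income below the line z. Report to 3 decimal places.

0.295

Incomes under z: 29×€460, 40×€760, 23×€840, 32×€980, 3×€1,720 (q = 127 of N = 159).
Shortfall ratios: (1940−460)/1940 = 0.7629 (×29); (1940−760)/1940 = 0.6082 (×40); (1940−840)/1940 = 0.5670 (×23); (1940−980)/1940 = 0.4948 (×32); (1940−1720)/1940 = 0.1134 (×3).
Squared: 0.5820 (×29); 0.3700 (×40); 0.3215 (×23); 0.2449 (×32); 0.0129 (×3).
Sum = 46.945478; P₂ = 46.945478 / 159 = 0.295.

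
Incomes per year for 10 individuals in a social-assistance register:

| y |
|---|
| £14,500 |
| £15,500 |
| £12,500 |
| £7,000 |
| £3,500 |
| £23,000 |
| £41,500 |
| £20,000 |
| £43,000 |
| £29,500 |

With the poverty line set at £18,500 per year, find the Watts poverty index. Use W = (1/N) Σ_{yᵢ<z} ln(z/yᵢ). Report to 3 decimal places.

Below the line: £3,500, £7,000, £12,500, £14,500, £15,500 (q = 5 of N = 10).
Log shortfalls: ln(18500/3500) = 1.6650; ln(18500/7000) = 0.9719; ln(18500/12500) = 0.3920; ln(18500/14500) = 0.2436; ln(18500/15500) = 0.1769.
W = 3.449463 / 10 = 0.345.

0.345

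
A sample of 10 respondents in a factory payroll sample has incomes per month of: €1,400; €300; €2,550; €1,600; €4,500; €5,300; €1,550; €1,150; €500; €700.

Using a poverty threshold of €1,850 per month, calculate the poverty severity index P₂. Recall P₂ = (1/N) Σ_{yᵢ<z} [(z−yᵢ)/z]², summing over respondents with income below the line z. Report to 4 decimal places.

0.1868

Poor units: €300, €500, €700, €1,150, €1,400, €1,550, €1,600 (q = 7 of N = 10).
Gap ratios (z−y)/z: (1850−300)/1850 = 0.8378; (1850−500)/1850 = 0.7297; (1850−700)/1850 = 0.6216; (1850−1150)/1850 = 0.3784; (1850−1400)/1850 = 0.2432; (1850−1550)/1850 = 0.1622; (1850−1600)/1850 = 0.1351.
Squared: 0.7020; 0.5325; 0.3864; 0.1432; 0.0592; 0.0263; 0.0183.
Sum = 1.867787; P₂ = 1.867787 / 10 = 0.1868.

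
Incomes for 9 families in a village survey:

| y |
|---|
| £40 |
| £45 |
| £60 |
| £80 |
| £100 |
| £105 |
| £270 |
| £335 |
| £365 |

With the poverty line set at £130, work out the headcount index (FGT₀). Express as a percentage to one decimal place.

66.7%

6 of the 9 families have income below £130.
H = 6/9 = 66.7%.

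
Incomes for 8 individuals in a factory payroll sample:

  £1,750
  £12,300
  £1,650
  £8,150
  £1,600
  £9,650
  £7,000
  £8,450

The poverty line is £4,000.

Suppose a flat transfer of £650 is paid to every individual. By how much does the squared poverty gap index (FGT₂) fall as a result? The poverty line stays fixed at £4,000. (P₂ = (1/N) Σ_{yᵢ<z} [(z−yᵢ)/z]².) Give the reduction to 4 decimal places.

Before: below the line — £1,600, £1,650, £1,750; squared poverty gap index (FGT₂) = 0.127695.
After the £650 transfer: below the line — £2,250, £2,300, £2,400; squared poverty gap index (FGT₂) = 0.066504.
Reduction = 0.127695 − 0.066504 = 0.0612.

0.0612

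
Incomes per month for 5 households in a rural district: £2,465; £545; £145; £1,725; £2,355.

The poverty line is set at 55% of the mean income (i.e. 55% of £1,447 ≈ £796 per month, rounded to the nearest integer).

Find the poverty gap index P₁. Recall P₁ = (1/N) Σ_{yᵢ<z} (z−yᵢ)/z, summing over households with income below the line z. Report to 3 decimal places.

Below the line: £145, £545 (q = 2 of N = 5).
Gap ratios (z−y)/z: (796−145)/796 = 0.8178; (796−545)/796 = 0.3153.
Σ = 1.133166. Dividing by the full population N = 5 gives P₁ = 0.227.

0.227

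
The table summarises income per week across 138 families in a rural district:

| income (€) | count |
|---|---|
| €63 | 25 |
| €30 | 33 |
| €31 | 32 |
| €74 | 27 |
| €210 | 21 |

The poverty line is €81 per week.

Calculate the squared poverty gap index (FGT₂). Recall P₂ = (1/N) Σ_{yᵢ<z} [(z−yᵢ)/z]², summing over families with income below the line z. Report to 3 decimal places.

Poor units: 33×€30, 32×€31, 25×€63, 27×€74 (q = 117 of N = 138).
Relative gaps: (81−30)/81 = 0.6296 (×33); (81−31)/81 = 0.6173 (×32); (81−63)/81 = 0.2222 (×25); (81−74)/81 = 0.0864 (×27).
Squared: 0.3964 (×33); 0.3810 (×32); 0.0494 (×25); 0.0075 (×27).
Sum = 26.711782; P₂ = 26.711782 / 138 = 0.194.

0.194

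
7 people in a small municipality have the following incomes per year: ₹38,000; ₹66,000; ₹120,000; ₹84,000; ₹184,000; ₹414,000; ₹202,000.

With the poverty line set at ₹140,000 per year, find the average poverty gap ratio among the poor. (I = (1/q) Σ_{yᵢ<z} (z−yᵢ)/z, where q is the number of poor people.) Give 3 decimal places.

0.450

Incomes under z: ₹38,000, ₹66,000, ₹84,000, ₹120,000 (q = 4 of N = 7).
Relative gaps: 0.7286, 0.5286, 0.4000, 0.1429; sum = 1.800000.
The income-gap ratio divides by q (the poor only): 1.800000 / 4 = 0.450.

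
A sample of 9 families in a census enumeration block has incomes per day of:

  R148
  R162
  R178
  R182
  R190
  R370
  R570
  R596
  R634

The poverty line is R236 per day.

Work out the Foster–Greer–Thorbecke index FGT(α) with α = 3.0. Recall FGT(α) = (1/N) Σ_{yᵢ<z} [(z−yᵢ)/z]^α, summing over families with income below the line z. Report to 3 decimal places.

Below the line: R148, R162, R178, R182, R190 (q = 5 of N = 9).
Relative gaps: (236−148)/236 = 0.3729; (236−162)/236 = 0.3136; (236−178)/236 = 0.2458; (236−182)/236 = 0.2288; (236−190)/236 = 0.1949.
Raised to α = 3.0: 0.05185; 0.03083; 0.01484; 0.01198; 0.00741.
Sum = 0.116903; FGT(3.0) = 0.116903 / 9 = 0.013.

0.013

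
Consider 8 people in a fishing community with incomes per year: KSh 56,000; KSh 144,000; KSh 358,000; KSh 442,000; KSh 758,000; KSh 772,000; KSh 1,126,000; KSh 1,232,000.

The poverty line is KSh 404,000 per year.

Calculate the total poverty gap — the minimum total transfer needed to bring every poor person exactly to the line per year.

Incomes under z: KSh 56,000, KSh 144,000, KSh 358,000 (q = 3 of N = 8).
Individual gaps: 404000−56000 = 348000; 404000−144000 = 260000; 404000−358000 = 46000.
Aggregate gap = KSh 654,000.

KSh 654,000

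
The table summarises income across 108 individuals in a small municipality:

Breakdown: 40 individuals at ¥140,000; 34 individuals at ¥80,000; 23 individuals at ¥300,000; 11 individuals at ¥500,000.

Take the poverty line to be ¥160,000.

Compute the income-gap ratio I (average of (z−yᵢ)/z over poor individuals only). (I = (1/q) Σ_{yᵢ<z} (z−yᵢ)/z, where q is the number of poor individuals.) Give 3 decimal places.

Poor units: 34×¥80,000, 40×¥140,000 (q = 74 of N = 108).
Relative gaps: 0.5000 (×34), 0.1250 (×40); sum = 22.000000.
I averages over the q = 74 poor units only: 22.000000 / 74 = 0.297.

0.297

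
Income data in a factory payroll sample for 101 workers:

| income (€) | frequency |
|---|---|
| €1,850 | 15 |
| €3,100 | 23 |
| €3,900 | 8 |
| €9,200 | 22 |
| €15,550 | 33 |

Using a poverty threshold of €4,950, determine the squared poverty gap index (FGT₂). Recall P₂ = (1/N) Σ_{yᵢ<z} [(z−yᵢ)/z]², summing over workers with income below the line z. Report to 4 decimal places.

Below z: 15×€1,850, 23×€3,100, 8×€3,900 (q = 46 of N = 101).
Shortfall ratios: (4950−1850)/4950 = 0.6263 (×15); (4950−3100)/4950 = 0.3737 (×23); (4950−3900)/4950 = 0.2121 (×8).
Squared: 0.3922 (×15); 0.1397 (×23); 0.0450 (×8).
Sum = 9.455668; P₂ = 9.455668 / 101 = 0.0936.

0.0936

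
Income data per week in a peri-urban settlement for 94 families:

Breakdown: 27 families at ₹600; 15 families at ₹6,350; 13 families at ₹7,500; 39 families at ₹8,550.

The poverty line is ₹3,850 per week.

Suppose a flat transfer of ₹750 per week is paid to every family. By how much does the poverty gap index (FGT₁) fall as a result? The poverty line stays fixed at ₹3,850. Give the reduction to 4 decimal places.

Before: below the line — 27×₹600; poverty gap index (FGT₁) = 0.242470.
After the ₹750 transfer: below the line — 27×₹1,350; poverty gap index (FGT₁) = 0.186516.
Reduction = 0.242470 − 0.186516 = 0.0560.

0.0560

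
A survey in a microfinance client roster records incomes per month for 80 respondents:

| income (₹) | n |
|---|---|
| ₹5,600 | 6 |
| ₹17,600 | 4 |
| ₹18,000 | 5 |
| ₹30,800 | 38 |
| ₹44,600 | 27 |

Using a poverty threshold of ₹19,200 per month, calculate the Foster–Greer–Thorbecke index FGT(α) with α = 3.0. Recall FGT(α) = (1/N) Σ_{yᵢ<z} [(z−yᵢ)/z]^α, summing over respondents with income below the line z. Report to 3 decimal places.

Below the line: 6×₹5,600, 4×₹17,600, 5×₹18,000 (q = 15 of N = 80).
Normalized shortfalls: (19200−5600)/19200 = 0.7083 (×6); (19200−17600)/19200 = 0.0833 (×4); (19200−18000)/19200 = 0.0625 (×5).
Raised to α = 3.0: 0.35540 (×6); 0.00058 (×4); 0.00024 (×5).
Sum = 2.135914; FGT(3.0) = 2.135914 / 80 = 0.027.

0.027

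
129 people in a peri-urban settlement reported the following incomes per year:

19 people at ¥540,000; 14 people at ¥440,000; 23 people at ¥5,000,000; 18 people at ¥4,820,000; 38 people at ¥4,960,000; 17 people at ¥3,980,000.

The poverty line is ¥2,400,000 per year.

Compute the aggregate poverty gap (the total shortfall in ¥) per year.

Poor units: 14×¥440,000, 19×¥540,000 (q = 33 of N = 129).
Individual gaps: 14×(2400000−440000) = 27440000; 19×(2400000−540000) = 35340000.
Aggregate gap = ¥62,780,000.

¥62,780,000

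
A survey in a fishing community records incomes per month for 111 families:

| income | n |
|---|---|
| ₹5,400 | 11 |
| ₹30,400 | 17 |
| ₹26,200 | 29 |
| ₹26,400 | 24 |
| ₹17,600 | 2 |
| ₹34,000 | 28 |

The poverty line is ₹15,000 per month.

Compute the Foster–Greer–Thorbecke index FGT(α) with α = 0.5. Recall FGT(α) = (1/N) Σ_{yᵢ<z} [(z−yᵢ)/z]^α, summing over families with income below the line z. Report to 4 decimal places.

Below z: 11×₹5,400 (q = 11 of N = 111).
Gap ratios (z−y)/z: (15000−5400)/15000 = 0.6400 (×11).
Raised to α = 0.5: 0.80000 (×11).
Sum = 8.800000; FGT(0.5) = 8.800000 / 111 = 0.0793.

0.0793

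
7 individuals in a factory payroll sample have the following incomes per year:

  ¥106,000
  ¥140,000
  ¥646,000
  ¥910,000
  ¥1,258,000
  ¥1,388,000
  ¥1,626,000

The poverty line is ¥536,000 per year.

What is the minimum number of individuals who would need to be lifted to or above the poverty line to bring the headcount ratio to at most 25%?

1

2 of the 7 individuals are poor, so H = 2/7 = 0.286.
A headcount ratio of at most 25% allows at most ⌊0.25 × 7⌋ = 1 poor individuals.
So at least 2 − 1 = 1 must be lifted.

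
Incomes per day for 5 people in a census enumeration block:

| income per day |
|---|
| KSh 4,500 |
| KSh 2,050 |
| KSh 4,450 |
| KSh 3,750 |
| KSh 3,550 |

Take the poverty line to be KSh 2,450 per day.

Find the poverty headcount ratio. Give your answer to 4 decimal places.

0.2000

1 of the 5 people have income below KSh 2,450.
H = 1/5 = 0.2000.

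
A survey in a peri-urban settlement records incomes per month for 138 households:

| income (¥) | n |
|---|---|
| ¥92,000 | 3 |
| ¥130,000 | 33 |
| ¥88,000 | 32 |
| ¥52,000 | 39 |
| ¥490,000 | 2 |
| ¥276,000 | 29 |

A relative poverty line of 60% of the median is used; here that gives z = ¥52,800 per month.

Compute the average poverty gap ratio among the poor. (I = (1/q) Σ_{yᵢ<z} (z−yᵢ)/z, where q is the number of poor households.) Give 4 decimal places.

Below the line: 39×¥52,000 (q = 39 of N = 138).
Shortfall ratios (z−y)/z: 0.0152 (×39); sum = 0.590909.
The income-gap ratio divides by q (the poor only): 0.590909 / 39 = 0.0152.

0.0152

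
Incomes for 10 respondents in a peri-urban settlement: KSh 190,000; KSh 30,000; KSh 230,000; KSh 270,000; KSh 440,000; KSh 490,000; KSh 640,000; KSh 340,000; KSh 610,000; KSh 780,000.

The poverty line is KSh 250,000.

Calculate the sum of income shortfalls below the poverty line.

Below z: KSh 30,000, KSh 190,000, KSh 230,000 (q = 3 of N = 10).
Individual gaps: 250000−30000 = 220000; 250000−190000 = 60000; 250000−230000 = 20000.
Aggregate gap = KSh 300,000.

KSh 300,000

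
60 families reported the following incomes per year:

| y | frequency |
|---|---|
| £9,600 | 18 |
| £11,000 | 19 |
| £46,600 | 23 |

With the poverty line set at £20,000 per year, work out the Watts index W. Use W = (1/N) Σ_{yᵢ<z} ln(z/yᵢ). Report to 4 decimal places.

Below the line: 18×£9,600, 19×£11,000 (q = 37 of N = 60).
Log gaps: ln(20000/9600) = 0.7340 (×18); ln(20000/11000) = 0.5978 (×19).
W = 24.570348 / 60 = 0.4095.

0.4095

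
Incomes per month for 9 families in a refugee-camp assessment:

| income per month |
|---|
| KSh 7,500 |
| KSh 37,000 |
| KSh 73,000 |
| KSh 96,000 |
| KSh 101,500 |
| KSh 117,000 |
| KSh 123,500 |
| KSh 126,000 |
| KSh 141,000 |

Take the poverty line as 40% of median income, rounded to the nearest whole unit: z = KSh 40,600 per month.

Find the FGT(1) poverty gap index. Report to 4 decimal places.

0.1004

Below the line: KSh 7,500, KSh 37,000 (q = 2 of N = 9).
Normalized shortfalls: (40600−7500)/40600 = 0.8153; (40600−37000)/40600 = 0.0887.
Σ = 0.903941. Dividing by the full population N = 9 gives P₁ = 0.1004.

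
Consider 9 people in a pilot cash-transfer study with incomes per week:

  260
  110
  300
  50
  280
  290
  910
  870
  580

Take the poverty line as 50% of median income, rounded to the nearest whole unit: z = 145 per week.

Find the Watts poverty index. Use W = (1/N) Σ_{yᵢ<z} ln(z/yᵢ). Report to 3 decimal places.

0.149

Incomes under z: 50, 110 (q = 2 of N = 9).
ln(z/y) terms: ln(145/50) = 1.0647; ln(145/110) = 0.2763.
W = 1.340964 / 9 = 0.149.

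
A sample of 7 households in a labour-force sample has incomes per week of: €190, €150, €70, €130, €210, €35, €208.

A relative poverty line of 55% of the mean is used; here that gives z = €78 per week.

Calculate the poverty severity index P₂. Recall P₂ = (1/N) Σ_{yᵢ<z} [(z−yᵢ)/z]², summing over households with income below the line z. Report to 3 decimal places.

0.045

Below the line: €35, €70 (q = 2 of N = 7).
Relative gaps: (78−35)/78 = 0.5513; (78−70)/78 = 0.1026.
Squared: 0.3039; 0.0105.
Sum = 0.314431; P₂ = 0.314431 / 7 = 0.045.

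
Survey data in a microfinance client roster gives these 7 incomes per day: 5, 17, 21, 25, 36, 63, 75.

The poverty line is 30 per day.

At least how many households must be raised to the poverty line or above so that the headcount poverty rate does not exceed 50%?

1

4 of the 7 households are poor, so H = 4/7 = 0.571.
A headcount ratio of at most 50% allows at most ⌊0.50 × 7⌋ = 3 poor households.
So at least 4 − 3 = 1 must be lifted.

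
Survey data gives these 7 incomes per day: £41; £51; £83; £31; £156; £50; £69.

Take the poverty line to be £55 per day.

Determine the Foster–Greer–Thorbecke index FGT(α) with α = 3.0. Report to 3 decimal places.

0.014

Below z: £31, £41, £50, £51 (q = 4 of N = 7).
Gap ratios (z−y)/z: (55−31)/55 = 0.4364; (55−41)/55 = 0.2545; (55−50)/55 = 0.0909; (55−51)/55 = 0.0727.
Raised to α = 3.0: 0.08309; 0.01649; 0.00075; 0.00038.
Sum = 0.100718; FGT(3.0) = 0.100718 / 7 = 0.014.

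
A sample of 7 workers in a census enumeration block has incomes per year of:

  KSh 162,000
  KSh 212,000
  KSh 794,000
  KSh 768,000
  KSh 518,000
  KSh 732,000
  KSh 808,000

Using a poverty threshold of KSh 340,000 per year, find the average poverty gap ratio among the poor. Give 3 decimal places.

Incomes under z: KSh 162,000, KSh 212,000 (q = 2 of N = 7).
Shortfall ratios (z−y)/z: 0.5235, 0.3765; sum = 0.900000.
The income-gap ratio divides by q (the poor only): 0.900000 / 2 = 0.450.

0.450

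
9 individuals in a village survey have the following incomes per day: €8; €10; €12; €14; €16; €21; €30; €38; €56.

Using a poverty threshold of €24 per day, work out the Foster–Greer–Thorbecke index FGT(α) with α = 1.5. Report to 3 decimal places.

Incomes under z: €8, €10, €12, €14, €16, €21 (q = 6 of N = 9).
Normalized shortfalls: (24−8)/24 = 0.6667; (24−10)/24 = 0.5833; (24−12)/24 = 0.5000; (24−14)/24 = 0.4167; (24−16)/24 = 0.3333; (24−21)/24 = 0.1250.
Raised to α = 1.5: 0.54433; 0.44553; 0.35355; 0.26896; 0.19245; 0.04419.
Sum = 1.849014; FGT(1.5) = 1.849014 / 9 = 0.205.

0.205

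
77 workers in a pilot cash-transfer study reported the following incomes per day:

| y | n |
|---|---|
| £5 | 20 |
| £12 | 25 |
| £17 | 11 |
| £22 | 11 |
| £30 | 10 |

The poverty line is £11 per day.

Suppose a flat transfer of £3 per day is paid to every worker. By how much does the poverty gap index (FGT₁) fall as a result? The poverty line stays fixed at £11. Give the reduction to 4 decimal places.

Before: below the line — 20×£5; poverty gap index (FGT₁) = 0.141677.
After the £3 transfer: below the line — 20×£8; poverty gap index (FGT₁) = 0.070838.
Reduction = 0.141677 − 0.070838 = 0.0708.

0.0708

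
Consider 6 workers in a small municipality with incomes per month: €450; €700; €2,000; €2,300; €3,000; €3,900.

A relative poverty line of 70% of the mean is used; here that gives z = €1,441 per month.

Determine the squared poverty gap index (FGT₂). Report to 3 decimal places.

Below z: €450, €700 (q = 2 of N = 6).
Shortfall ratios: (1441−450)/1441 = 0.6877; (1441−700)/1441 = 0.5142.
Squared: 0.4730; 0.2644.
Sum = 0.737383; P₂ = 0.737383 / 6 = 0.123.

0.123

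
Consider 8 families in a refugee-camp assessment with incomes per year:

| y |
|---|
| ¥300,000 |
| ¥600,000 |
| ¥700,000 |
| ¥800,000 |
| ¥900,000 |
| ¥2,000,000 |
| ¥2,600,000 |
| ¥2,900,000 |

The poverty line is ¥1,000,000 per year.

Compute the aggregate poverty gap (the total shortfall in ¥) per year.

¥1,700,000

Below the line: ¥300,000, ¥600,000, ¥700,000, ¥800,000, ¥900,000 (q = 5 of N = 8).
Individual gaps: 1000000−300000 = 700000; 1000000−600000 = 400000; 1000000−700000 = 300000; 1000000−800000 = 200000; 1000000−900000 = 100000.
Aggregate gap = ¥1,700,000.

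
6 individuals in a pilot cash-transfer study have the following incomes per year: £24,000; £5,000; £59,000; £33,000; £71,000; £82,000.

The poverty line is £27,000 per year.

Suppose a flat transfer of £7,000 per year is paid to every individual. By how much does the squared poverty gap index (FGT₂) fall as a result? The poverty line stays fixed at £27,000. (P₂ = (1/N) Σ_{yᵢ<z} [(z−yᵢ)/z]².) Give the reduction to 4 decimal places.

Before: below the line — £5,000, £24,000; squared poverty gap index (FGT₂) = 0.112711.
After the £7,000 transfer: below the line — £12,000; squared poverty gap index (FGT₂) = 0.051440.
Reduction = 0.112711 − 0.051440 = 0.0613.

0.0613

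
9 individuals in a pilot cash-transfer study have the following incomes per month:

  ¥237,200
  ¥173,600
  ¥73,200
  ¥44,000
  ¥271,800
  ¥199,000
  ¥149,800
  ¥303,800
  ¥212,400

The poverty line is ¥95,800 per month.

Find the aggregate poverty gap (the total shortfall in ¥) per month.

Below z: ¥44,000, ¥73,200 (q = 2 of N = 9).
Individual gaps: 95800−44000 = 51800; 95800−73200 = 22600.
Aggregate gap = ¥74,400.

¥74,400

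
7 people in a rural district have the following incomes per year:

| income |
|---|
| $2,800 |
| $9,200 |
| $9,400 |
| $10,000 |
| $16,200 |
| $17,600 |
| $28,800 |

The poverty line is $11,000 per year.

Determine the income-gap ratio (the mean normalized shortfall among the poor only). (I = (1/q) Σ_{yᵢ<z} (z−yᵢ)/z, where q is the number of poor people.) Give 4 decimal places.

Incomes under z: $2,800, $9,200, $9,400, $10,000 (q = 4 of N = 7).
Relative gaps: 0.7455, 0.1636, 0.1455, 0.0909; sum = 1.145455.
I averages over the q = 4 poor units only: 1.145455 / 4 = 0.2864.

0.2864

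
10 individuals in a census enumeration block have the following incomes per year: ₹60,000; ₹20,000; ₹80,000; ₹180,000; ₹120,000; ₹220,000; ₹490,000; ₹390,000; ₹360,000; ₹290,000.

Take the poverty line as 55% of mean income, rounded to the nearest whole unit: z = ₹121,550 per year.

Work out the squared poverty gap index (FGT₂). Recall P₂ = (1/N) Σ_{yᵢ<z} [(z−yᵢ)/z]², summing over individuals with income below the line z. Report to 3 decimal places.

Below z: ₹20,000, ₹60,000, ₹80,000, ₹120,000 (q = 4 of N = 10).
Normalized shortfalls: (121550−20000)/121550 = 0.8355; (121550−60000)/121550 = 0.5064; (121550−80000)/121550 = 0.3418; (121550−120000)/121550 = 0.0128.
Squared: 0.6980; 0.2564; 0.1169; 0.0002.
Sum = 1.071421; P₂ = 1.071421 / 10 = 0.107.

0.107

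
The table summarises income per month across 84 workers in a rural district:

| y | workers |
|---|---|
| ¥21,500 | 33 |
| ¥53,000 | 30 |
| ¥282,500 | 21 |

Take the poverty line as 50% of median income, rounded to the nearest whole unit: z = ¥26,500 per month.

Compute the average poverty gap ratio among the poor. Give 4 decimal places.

Below z: 33×¥21,500 (q = 33 of N = 84).
Shortfall ratios (z−y)/z: 0.1887 (×33); sum = 6.226415.
I averages over the q = 33 poor units only: 6.226415 / 33 = 0.1887.

0.1887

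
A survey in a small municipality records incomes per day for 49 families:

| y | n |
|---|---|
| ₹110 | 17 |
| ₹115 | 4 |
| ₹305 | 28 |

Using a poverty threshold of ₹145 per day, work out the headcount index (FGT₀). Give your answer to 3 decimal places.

0.429

21 of the 49 families have income below ₹145.
H = 21/49 = 0.429.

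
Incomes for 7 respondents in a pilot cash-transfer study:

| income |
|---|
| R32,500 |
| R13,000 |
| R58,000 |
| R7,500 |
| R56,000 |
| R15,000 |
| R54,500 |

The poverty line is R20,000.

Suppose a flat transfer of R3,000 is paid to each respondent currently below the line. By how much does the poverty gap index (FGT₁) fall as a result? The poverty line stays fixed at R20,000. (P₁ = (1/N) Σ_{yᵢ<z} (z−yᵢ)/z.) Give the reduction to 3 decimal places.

0.064

Before: below the line — R7,500, R13,000, R15,000; poverty gap index (FGT₁) = 0.17500.
After the R3,000 transfer: below the line — R10,500, R16,000, R18,000; poverty gap index (FGT₁) = 0.11071.
Reduction = 0.17500 − 0.11071 = 0.064.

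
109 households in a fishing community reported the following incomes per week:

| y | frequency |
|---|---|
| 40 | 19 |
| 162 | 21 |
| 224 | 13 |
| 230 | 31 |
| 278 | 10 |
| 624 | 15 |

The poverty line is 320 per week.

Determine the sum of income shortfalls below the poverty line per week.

13096

Poor units: 19×40, 21×162, 13×224, 31×230, 10×278 (q = 94 of N = 109).
Individual gaps: 19×(320−40) = 5320; 21×(320−162) = 3318; 13×(320−224) = 1248; 31×(320−230) = 2790; 10×(320−278) = 420.
Aggregate gap = 13096.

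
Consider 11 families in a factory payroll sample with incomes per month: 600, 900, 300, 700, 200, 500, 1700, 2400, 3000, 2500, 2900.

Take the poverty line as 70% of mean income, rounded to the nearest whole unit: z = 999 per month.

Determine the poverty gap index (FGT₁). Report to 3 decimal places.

0.254

Incomes under z: 200, 300, 500, 600, 700, 900 (q = 6 of N = 11).
Normalized shortfalls: (999−200)/999 = 0.7998; (999−300)/999 = 0.6997; (999−500)/999 = 0.4995; (999−600)/999 = 0.3994; (999−700)/999 = 0.2993; (999−900)/999 = 0.0991.
Sum of shortfalls = 2.796797; P₁ averages over all N: 2.796797 / 11 = 0.254.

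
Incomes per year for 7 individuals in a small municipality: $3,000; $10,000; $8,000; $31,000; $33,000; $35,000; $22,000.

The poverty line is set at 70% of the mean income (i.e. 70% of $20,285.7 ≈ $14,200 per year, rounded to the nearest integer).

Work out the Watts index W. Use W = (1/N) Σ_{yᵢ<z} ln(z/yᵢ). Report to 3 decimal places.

Poor units: $3,000, $8,000, $10,000 (q = 3 of N = 7).
Log shortfalls: ln(14200/3000) = 1.5546; ln(14200/8000) = 0.5738; ln(14200/10000) = 0.3507.
W = 2.479087 / 7 = 0.354.

0.354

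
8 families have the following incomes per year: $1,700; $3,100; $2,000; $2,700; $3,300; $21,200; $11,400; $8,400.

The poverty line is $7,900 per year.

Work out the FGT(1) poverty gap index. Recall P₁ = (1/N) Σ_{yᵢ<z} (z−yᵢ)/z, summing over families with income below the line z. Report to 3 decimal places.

0.422

Below z: $1,700, $2,000, $2,700, $3,100, $3,300 (q = 5 of N = 8).
Relative gaps: (7900−1700)/7900 = 0.7848; (7900−2000)/7900 = 0.7468; (7900−2700)/7900 = 0.6582; (7900−3100)/7900 = 0.6076; (7900−3300)/7900 = 0.5823.
Sum of shortfalls = 3.379747; P₁ averages over all N: 3.379747 / 8 = 0.422.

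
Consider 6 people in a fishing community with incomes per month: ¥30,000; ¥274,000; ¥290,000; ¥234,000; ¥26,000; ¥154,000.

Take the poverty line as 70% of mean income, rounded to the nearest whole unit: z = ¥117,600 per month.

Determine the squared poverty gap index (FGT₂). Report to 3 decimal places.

Poor units: ¥26,000, ¥30,000 (q = 2 of N = 6).
Shortfall ratios: (117600−26000)/117600 = 0.7789; (117600−30000)/117600 = 0.7449.
Squared: 0.6067; 0.5549.
Sum = 1.161576; P₂ = 1.161576 / 6 = 0.194.

0.194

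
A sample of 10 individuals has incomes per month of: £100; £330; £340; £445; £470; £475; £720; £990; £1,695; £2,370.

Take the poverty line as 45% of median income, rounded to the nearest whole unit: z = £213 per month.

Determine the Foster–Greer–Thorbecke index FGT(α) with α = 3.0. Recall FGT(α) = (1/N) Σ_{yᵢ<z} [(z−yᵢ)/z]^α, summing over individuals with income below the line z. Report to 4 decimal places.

0.0149

Below z: £100 (q = 1 of N = 10).
Shortfall ratios: (213−100)/213 = 0.5305.
Raised to α = 3.0: 0.14931.
Sum = 0.149313; FGT(3.0) = 0.149313 / 10 = 0.0149.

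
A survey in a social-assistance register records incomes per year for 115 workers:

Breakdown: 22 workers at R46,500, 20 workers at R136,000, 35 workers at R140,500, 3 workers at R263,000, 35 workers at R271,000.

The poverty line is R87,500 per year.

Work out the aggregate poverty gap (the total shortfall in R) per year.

R902,000

Below z: 22×R46,500 (q = 22 of N = 115).
Individual gaps: 22×(87500−46500) = 902000.
Aggregate gap = R902,000.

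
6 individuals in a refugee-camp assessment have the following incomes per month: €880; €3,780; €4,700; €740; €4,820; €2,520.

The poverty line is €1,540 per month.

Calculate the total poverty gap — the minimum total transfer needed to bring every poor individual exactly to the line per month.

€1,460

Below z: €740, €880 (q = 2 of N = 6).
Individual gaps: 1540−740 = 800; 1540−880 = 660.
Aggregate gap = €1,460.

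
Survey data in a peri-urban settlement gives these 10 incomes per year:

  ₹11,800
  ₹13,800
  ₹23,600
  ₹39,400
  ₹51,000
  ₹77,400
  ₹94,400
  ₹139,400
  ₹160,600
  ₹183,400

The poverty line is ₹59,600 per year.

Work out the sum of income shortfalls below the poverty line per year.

₹158,400

Below z: ₹11,800, ₹13,800, ₹23,600, ₹39,400, ₹51,000 (q = 5 of N = 10).
Individual gaps: 59600−11800 = 47800; 59600−13800 = 45800; 59600−23600 = 36000; 59600−39400 = 20200; 59600−51000 = 8600.
Aggregate gap = ₹158,400.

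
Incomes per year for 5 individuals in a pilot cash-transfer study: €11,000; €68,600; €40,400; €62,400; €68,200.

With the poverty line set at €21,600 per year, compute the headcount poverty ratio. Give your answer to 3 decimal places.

0.200

1 of the 5 individuals have income below €21,600.
H = 1/5 = 0.200.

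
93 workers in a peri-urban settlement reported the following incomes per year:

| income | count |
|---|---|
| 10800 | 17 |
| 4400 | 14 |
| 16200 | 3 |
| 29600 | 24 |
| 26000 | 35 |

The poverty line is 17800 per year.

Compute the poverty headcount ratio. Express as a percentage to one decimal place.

34 of the 93 workers have income below 17800.
H = 34/93 = 36.6%.

36.6%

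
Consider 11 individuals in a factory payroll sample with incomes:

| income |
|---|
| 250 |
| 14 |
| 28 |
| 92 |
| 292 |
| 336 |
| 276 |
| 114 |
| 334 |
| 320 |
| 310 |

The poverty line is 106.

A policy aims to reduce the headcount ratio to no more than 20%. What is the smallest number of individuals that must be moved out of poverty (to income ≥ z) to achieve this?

3 of the 11 individuals are poor, so H = 3/11 = 0.273.
A headcount ratio of at most 20% allows at most ⌊0.20 × 11⌋ = 2 poor individuals.
So at least 3 − 2 = 1 must be lifted.

1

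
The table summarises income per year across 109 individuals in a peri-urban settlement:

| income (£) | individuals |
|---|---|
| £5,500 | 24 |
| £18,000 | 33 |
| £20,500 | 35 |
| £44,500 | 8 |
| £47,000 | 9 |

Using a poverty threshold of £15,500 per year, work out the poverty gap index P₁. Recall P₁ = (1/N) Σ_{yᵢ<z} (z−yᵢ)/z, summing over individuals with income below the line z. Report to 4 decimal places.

0.1421

Below z: 24×£5,500 (q = 24 of N = 109).
Shortfall ratios: (15500−5500)/15500 = 0.6452 (×24).
Σ = 15.483871. Dividing by the full population N = 109 gives P₁ = 0.1421.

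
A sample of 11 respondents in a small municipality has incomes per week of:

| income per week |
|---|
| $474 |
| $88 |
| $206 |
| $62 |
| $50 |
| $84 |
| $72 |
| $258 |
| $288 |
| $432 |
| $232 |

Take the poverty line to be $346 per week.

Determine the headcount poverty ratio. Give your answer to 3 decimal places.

0.818

9 of the 11 respondents have income below $346.
H = 9/11 = 0.818.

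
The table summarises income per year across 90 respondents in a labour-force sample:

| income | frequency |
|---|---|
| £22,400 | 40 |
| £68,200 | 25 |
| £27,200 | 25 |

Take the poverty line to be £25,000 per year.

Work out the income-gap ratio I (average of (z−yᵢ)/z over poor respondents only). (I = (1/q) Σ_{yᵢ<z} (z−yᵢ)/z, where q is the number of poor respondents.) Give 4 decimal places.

0.1040

Poor units: 40×£22,400 (q = 40 of N = 90).
Shortfall ratios (z−y)/z: 0.1040 (×40); sum = 4.160000.
The income-gap ratio divides by q (the poor only): 4.160000 / 40 = 0.1040.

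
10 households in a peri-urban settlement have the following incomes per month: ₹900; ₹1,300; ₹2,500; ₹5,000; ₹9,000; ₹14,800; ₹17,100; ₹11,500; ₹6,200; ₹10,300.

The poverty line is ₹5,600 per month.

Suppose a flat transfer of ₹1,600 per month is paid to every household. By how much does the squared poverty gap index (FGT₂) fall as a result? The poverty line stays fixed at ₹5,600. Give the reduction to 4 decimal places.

Before: below the line — ₹900, ₹1,300, ₹2,500, ₹5,000; squared poverty gap index (FGT₂) = 0.161193.
After the ₹1,600 transfer: below the line — ₹2,500, ₹2,900, ₹4,100; squared poverty gap index (FGT₂) = 0.061065.
Reduction = 0.161193 − 0.061065 = 0.1001.

0.1001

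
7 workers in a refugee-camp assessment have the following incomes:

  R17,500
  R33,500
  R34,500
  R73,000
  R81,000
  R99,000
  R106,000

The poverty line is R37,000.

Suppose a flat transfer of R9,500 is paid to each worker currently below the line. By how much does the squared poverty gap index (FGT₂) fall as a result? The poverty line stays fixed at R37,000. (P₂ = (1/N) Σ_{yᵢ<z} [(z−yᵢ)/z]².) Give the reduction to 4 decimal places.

Before: below the line — R17,500, R33,500, R34,500; squared poverty gap index (FGT₂) = 0.041610.
After the R9,500 transfer: below the line — R27,000; squared poverty gap index (FGT₂) = 0.010435.
Reduction = 0.041610 − 0.010435 = 0.0312.

0.0312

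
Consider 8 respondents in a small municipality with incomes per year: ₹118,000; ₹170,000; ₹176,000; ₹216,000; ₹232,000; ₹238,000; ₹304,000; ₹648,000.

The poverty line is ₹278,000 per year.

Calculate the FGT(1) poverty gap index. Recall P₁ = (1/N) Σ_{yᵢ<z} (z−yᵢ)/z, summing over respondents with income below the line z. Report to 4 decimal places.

0.2329

Incomes under z: ₹118,000, ₹170,000, ₹176,000, ₹216,000, ₹232,000, ₹238,000 (q = 6 of N = 8).
Shortfall ratios: (278000−118000)/278000 = 0.5755; (278000−170000)/278000 = 0.3885; (278000−176000)/278000 = 0.3669; (278000−216000)/278000 = 0.2230; (278000−232000)/278000 = 0.1655; (278000−238000)/278000 = 0.1439.
Σ = 1.863309. Dividing by the full population N = 8 gives P₁ = 0.2329.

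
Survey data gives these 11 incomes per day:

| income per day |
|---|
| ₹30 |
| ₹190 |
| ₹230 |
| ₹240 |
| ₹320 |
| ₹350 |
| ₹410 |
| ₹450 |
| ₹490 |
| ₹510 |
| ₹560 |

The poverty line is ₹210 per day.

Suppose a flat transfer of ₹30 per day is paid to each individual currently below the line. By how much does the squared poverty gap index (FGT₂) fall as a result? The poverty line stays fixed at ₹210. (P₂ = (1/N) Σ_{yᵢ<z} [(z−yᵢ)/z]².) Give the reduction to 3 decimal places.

Before: below the line — ₹30, ₹190; squared poverty gap index (FGT₂) = 0.06761.
After the ₹30 transfer: below the line — ₹60; squared poverty gap index (FGT₂) = 0.04638.
Reduction = 0.06761 − 0.04638 = 0.021.

0.021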